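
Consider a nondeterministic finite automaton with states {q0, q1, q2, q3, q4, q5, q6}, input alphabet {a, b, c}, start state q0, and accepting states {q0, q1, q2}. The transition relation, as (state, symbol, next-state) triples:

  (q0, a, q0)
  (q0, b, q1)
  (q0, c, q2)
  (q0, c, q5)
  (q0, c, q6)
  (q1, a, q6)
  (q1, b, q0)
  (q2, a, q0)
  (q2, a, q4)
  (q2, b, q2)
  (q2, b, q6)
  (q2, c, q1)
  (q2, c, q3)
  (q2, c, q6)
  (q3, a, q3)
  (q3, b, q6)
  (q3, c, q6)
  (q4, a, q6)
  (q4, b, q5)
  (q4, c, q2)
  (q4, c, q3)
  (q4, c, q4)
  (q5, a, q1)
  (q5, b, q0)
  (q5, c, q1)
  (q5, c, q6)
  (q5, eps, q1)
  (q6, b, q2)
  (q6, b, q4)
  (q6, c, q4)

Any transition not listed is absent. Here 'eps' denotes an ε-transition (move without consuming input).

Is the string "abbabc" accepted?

No

Start in {q0}.
Read 'a': {q0} → {q0}.
Read 'b': {q0} → {q1}.
Read 'b': {q1} → {q0}.
Read 'a': {q0} → {q0}.
Read 'b': {q0} → {q1}.
Read 'c': {q1} → ∅.
The final set ∅ contains no accepting state.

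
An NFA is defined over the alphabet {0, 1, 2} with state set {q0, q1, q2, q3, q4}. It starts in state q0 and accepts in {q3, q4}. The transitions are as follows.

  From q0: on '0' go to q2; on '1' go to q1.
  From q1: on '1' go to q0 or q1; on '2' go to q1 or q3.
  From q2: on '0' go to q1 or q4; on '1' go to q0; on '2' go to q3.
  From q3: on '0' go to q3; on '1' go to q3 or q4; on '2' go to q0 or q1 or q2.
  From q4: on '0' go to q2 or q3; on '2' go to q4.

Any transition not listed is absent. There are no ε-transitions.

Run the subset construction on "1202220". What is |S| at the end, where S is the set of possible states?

4

Start in {q0}.
Read '1': q0→{q1}; now {q1}.
Read '2': q1→{q1, q3}; now {q1, q3}.
Read '0': q1→∅, q3→{q3}; now {q3}.
Read '2': q3→{q0, q1, q2}; now {q0, q1, q2}.
Read '2': q0→∅, q1→{q1, q3}, q2→{q3}; now {q1, q3}.
Read '2': q1→{q1, q3}, q3→{q0, q1, q2}; now {q0, q1, q2, q3}.
Read '0': q0→{q2}, q1→∅, q2→{q1, q4}, q3→{q3}; now {q1, q2, q3, q4}.
That set has 4 states.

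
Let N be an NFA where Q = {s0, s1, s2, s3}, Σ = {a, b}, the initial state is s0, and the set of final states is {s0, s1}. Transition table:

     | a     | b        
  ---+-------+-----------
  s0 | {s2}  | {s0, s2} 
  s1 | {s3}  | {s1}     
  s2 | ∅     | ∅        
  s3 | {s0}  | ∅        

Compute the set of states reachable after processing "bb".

{s0, s2}

Start in {s0}.
Read 'b': {s0} → {s0, s2}.
Read 'b': {s0, s2} → {s0, s2}.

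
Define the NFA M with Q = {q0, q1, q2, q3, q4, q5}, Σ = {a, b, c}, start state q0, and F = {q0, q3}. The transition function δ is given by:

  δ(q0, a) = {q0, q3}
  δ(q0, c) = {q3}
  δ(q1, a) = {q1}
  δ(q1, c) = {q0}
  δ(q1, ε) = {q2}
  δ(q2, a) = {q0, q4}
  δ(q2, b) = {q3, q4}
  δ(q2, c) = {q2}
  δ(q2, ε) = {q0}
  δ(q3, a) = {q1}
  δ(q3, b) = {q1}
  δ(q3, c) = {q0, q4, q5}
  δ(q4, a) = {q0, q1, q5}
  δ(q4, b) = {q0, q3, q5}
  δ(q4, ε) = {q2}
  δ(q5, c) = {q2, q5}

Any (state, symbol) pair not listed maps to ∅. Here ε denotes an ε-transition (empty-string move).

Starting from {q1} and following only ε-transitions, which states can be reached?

Begin with {q1}.
ε-move q1 → q2; add q2.
ε-move q2 → q0; add q0.

{q0, q1, q2}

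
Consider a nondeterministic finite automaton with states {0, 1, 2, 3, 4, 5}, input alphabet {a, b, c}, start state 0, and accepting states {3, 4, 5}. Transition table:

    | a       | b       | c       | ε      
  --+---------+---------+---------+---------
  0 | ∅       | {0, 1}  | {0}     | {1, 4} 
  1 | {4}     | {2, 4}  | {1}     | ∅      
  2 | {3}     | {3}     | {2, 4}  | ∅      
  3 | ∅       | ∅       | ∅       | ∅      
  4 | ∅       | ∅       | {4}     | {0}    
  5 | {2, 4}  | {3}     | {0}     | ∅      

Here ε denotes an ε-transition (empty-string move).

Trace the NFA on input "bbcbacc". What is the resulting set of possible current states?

{0, 1, 4}

Start: ε-closure({0}) = {0, 1, 4}.
Read 'b': 0→{0, 1}, 1→{2, 4}, 4→∅; now {0, 1, 2, 4}.
Read 'b': 0→{0, 1}, 1→{2, 4}, 2→{3}, 4→∅; now {0, 1, 2, 3, 4}.
Read 'c': 0→{0}, 1→{1}, 2→{2, 4}, 3→∅, 4→{4}; now {0, 1, 2, 4}.
Read 'b': 0→{0, 1}, 1→{2, 4}, 2→{3}, 4→∅; now {0, 1, 2, 3, 4}.
Read 'a': 0→∅, 1→{4}, 2→{3}, 3→∅, 4→∅; union {3, 4}; ε-closure = {0, 1, 3, 4}.
Read 'c': 0→{0}, 1→{1}, 3→∅, 4→{4}; now {0, 1, 4}.
Read 'c': 0→{0}, 1→{1}, 4→{4}; now {0, 1, 4}.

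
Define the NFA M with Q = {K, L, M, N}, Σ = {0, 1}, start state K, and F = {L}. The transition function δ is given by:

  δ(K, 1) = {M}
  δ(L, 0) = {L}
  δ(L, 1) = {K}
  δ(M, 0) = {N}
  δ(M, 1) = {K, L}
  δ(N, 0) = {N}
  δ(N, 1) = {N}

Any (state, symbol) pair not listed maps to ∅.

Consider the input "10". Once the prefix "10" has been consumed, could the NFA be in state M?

Start in {K}.
Read '1': K→{M}; now {M}.
Read '0': M→{N}; now {N}.
State M is not in {N}.

No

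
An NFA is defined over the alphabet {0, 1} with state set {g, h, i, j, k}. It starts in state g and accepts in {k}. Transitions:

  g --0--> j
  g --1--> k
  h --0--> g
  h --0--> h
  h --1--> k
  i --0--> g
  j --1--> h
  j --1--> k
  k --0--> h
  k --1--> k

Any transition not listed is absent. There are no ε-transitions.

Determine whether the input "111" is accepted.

Yes

Start in {g}.
Read '1': {g} → {k}.
Read '1': {k} → {k}.
Read '1': {k} → {k}.
The final set {k} contains the accepting state k.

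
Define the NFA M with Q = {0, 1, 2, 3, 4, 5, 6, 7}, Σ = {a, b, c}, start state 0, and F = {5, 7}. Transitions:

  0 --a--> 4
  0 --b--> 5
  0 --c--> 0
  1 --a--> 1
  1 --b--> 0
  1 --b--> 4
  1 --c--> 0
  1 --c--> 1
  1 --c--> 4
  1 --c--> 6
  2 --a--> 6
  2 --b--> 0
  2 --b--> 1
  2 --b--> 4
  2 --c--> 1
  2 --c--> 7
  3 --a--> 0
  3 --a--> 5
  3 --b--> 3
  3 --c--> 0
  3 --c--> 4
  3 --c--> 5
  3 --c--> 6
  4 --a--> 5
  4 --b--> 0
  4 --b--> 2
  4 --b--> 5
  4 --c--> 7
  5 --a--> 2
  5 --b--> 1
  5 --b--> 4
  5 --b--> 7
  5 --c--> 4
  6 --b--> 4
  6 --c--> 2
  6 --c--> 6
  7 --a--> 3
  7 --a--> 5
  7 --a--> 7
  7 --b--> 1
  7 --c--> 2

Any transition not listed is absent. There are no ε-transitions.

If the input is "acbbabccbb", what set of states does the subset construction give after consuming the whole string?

{0, 1, 2, 4, 5, 7}

Start in {0}.
Read 'a': {0} → {4}.
Read 'c': {4} → {7}.
Read 'b': {7} → {1}.
Read 'b': {1} → {0, 4}.
Read 'a': {0, 4} → {4, 5}.
Read 'b': {4, 5} → {0, 1, 2, 4, 5, 7}.
Read 'c': {0, 1, 2, 4, 5, 7} → {0, 1, 2, 4, 6, 7}.
Read 'c': {0, 1, 2, 4, 6, 7} → {0, 1, 2, 4, 6, 7}.
Read 'b': {0, 1, 2, 4, 6, 7} → {0, 1, 2, 4, 5}.
Read 'b': {0, 1, 2, 4, 5} → {0, 1, 2, 4, 5, 7}.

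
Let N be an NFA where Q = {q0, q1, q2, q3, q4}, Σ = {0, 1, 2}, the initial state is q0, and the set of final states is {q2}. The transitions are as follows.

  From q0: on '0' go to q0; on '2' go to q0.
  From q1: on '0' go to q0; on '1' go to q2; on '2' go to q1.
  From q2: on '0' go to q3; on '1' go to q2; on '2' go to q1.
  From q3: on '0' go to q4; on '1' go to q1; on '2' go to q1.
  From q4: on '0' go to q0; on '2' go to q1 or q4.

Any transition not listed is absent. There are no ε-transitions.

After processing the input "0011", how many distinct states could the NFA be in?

0

Start in {q0}.
Read '0': q0→{q0}; now {q0}.
Read '0': q0→{q0}; now {q0}.
Read '1': q0→∅; now ∅.
The set is empty and remains empty for the remaining 1 symbol.
That set has 0 states.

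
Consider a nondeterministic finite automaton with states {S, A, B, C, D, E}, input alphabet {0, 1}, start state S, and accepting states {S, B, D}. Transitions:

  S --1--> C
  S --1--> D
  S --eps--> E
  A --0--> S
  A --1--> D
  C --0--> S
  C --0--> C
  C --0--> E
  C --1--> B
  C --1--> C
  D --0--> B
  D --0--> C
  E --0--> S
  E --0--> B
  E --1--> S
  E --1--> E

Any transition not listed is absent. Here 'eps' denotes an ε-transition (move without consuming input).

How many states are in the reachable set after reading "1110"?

4

Start: ε-closure({S}) = {S, E}.
Read '1': {S, E} → {S, C, D, E}.
Read '1': {S, C, D, E} → {S, B, C, D, E}.
Read '1': {S, B, C, D, E} → {S, B, C, D, E}.
Read '0': {S, B, C, D, E} → {S, B, C, E}.
That set has 4 states.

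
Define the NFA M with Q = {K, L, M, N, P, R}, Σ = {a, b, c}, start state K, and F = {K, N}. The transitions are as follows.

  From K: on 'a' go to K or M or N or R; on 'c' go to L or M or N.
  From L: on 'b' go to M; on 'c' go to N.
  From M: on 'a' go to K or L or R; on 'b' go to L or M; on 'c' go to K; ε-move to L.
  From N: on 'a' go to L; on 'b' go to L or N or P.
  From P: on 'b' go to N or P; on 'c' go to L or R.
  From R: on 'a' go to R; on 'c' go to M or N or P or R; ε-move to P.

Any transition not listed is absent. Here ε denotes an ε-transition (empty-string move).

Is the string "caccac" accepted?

Yes

Start in {K}.
Read 'c': {K} → {L, M, N}.
Read 'a': {L, M, N} → {K, L, P, R}.
Read 'c': {K, L, P, R} → {L, M, N, P, R}.
Read 'c': {L, M, N, P, R} → {K, L, M, N, P, R}.
Read 'a': {K, L, M, N, P, R} → {K, L, M, N, P, R}.
Read 'c': {K, L, M, N, P, R} → {K, L, M, N, P, R}.
The final set {K, L, M, N, P, R} contains the accepting states K, N.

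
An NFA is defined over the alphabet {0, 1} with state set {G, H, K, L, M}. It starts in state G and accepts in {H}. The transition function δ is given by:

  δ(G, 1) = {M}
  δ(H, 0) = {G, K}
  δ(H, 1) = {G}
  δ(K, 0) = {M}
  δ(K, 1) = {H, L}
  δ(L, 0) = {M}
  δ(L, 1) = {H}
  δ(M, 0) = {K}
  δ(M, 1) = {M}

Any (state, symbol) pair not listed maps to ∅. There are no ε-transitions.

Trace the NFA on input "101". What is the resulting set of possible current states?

Start in {G}.
Read '1': G→{M}; now {M}.
Read '0': M→{K}; now {K}.
Read '1': K→{H, L}; now {H, L}.

{H, L}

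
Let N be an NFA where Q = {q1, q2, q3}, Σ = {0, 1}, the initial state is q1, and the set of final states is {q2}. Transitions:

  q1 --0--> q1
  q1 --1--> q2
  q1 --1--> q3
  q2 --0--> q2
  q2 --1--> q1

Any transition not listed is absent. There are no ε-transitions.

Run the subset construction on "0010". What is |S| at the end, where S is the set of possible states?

1

Start in {q1}.
Read '0': {q1} → {q1}.
Read '0': {q1} → {q1}.
Read '1': {q1} → {q2, q3}.
Read '0': {q2, q3} → {q2}.
That set has 1 state.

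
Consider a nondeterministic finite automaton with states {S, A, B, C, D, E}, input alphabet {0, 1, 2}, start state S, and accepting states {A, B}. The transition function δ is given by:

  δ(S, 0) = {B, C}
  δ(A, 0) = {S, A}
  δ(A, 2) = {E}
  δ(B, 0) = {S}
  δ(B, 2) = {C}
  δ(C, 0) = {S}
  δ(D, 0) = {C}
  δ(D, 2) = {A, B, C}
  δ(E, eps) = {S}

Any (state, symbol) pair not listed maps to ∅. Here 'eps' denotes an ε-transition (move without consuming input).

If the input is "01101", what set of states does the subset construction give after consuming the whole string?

∅

Start in {S}.
Read '0': S→{B, C}; now {B, C}.
Read '1': B→∅, C→∅; now ∅.
The set is empty and remains empty for the remaining 3 symbols.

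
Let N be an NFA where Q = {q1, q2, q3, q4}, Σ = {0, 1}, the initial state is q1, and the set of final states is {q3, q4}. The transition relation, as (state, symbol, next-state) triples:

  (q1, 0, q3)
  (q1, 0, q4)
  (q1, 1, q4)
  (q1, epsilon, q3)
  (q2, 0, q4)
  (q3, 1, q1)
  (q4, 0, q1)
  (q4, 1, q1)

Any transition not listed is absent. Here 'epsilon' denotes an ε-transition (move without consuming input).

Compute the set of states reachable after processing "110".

{q1, q3, q4}

Start: ε-closure({q1}) = {q1, q3}.
Read '1': q1→{q4}, q3→{q1}; union {q1, q4}; ε-closure = {q1, q3, q4}.
Read '1': q1→{q4}, q3→{q1}, q4→{q1}; union {q1, q4}; ε-closure = {q1, q3, q4}.
Read '0': q1→{q3, q4}, q3→∅, q4→{q1}; now {q1, q3, q4}.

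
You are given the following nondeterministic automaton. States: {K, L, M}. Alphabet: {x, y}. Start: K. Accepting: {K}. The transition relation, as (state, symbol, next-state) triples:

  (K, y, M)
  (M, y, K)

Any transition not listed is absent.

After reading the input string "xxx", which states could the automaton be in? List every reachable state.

Start in {K}.
Read 'x': K→∅; now ∅.
The set is empty and remains empty for the remaining 2 symbols.

∅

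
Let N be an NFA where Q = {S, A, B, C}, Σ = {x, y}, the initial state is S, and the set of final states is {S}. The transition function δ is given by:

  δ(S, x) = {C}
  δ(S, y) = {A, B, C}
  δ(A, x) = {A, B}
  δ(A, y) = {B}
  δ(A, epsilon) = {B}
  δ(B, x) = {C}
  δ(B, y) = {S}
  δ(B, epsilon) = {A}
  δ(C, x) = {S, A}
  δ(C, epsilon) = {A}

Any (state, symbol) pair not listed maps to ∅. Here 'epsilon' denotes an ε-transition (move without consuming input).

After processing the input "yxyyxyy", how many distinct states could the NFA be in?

4

Start in {S}.
Read 'y': S→{A, B, C}; now {A, B, C}.
Read 'x': A→{A, B}, B→{C}, C→{S, A}; now {S, A, B, C}.
Read 'y': S→{A, B, C}, A→{B}, B→{S}, C→∅; now {S, A, B, C}.
Read 'y': S→{A, B, C}, A→{B}, B→{S}, C→∅; now {S, A, B, C}.
Read 'x': S→{C}, A→{A, B}, B→{C}, C→{S, A}; now {S, A, B, C}.
Read 'y': S→{A, B, C}, A→{B}, B→{S}, C→∅; now {S, A, B, C}.
Read 'y': S→{A, B, C}, A→{B}, B→{S}, C→∅; now {S, A, B, C}.
That set has 4 states.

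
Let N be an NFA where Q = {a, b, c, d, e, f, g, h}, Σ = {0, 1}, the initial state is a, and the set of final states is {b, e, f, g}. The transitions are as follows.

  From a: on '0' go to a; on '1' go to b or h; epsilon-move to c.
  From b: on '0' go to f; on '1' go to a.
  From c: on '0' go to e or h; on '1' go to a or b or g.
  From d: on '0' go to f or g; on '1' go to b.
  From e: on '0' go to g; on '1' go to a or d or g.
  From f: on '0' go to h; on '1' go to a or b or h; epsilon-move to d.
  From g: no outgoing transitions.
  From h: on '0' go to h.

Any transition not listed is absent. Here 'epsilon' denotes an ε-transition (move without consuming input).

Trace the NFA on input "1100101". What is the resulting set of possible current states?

{a, b, c, d, g, h}

Start: ε-closure({a}) = {a, c}.
Read '1': {a, c} → {a, b, c, g, h}.
Read '1': {a, b, c, g, h} → {a, b, c, g, h}.
Read '0': {a, b, c, g, h} → {a, c, d, e, f, h}.
Read '0': {a, c, d, e, f, h} → {a, c, d, e, f, g, h}.
Read '1': {a, c, d, e, f, g, h} → {a, b, c, d, g, h}.
Read '0': {a, b, c, d, g, h} → {a, c, d, e, f, g, h}.
Read '1': {a, c, d, e, f, g, h} → {a, b, c, d, g, h}.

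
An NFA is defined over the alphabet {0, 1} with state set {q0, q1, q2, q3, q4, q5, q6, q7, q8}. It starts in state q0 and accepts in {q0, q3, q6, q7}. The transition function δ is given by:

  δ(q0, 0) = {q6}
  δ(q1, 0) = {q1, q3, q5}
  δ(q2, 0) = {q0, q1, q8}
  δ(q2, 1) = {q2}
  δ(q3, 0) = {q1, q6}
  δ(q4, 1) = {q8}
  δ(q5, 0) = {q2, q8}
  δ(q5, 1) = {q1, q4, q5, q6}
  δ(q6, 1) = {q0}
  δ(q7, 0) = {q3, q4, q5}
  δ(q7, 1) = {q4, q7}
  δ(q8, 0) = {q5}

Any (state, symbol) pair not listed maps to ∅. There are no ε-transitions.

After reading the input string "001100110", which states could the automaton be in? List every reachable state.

Start in {q0}.
Read '0': q0→{q6}; now {q6}.
Read '0': q6→∅; now ∅.
The set is empty and remains empty for the remaining 7 symbols.

∅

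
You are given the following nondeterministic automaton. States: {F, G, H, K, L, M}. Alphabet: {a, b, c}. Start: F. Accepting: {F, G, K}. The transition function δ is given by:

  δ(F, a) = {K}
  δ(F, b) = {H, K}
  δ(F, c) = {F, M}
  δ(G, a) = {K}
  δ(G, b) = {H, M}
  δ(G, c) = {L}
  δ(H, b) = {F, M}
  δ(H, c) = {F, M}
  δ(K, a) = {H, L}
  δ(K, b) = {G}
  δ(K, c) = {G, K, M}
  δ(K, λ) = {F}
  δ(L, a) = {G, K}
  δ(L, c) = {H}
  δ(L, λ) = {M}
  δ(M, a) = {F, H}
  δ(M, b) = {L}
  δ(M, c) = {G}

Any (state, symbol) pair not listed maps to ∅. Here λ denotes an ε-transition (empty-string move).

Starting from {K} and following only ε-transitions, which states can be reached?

Begin with {K}.
ε-move K → F; add F.

{F, K}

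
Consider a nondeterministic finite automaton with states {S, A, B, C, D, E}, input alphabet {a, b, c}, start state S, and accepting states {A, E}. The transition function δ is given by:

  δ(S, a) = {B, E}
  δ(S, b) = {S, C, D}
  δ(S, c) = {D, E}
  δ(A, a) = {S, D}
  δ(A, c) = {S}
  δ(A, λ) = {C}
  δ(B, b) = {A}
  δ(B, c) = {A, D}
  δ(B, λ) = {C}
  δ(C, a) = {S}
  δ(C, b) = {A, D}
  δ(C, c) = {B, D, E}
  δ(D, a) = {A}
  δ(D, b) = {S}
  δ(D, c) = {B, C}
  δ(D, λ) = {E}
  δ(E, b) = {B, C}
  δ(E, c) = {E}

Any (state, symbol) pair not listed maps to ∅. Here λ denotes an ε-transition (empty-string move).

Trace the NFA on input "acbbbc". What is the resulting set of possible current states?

{S, A, B, C, D, E}

Start in {S}.
Read 'a': {S} → {B, C, E}.
Read 'c': {B, C, E} → {A, B, C, D, E}.
Read 'b': {A, B, C, D, E} → {S, A, B, C, D, E}.
Read 'b': {S, A, B, C, D, E} → {S, A, B, C, D, E}.
Read 'b': {S, A, B, C, D, E} → {S, A, B, C, D, E}.
Read 'c': {S, A, B, C, D, E} → {S, A, B, C, D, E}.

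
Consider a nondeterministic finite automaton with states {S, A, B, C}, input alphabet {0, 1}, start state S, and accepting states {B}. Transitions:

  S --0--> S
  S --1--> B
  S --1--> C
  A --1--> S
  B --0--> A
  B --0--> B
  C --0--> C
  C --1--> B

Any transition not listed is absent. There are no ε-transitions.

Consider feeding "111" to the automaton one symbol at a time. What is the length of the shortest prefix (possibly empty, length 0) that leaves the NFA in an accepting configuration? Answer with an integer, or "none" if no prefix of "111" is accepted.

Start in {S}.
Read '1': S→{B, C}; now {B, C}.
None of the earlier sets intersect F, but {B, C} does.

1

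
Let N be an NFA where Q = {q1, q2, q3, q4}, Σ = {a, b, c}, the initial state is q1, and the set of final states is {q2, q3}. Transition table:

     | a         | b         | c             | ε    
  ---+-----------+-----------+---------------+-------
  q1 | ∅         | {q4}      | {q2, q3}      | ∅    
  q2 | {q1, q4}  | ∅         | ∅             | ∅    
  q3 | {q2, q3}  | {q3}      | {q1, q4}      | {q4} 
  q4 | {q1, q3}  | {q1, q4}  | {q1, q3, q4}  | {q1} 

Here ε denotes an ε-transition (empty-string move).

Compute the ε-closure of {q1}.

{q1}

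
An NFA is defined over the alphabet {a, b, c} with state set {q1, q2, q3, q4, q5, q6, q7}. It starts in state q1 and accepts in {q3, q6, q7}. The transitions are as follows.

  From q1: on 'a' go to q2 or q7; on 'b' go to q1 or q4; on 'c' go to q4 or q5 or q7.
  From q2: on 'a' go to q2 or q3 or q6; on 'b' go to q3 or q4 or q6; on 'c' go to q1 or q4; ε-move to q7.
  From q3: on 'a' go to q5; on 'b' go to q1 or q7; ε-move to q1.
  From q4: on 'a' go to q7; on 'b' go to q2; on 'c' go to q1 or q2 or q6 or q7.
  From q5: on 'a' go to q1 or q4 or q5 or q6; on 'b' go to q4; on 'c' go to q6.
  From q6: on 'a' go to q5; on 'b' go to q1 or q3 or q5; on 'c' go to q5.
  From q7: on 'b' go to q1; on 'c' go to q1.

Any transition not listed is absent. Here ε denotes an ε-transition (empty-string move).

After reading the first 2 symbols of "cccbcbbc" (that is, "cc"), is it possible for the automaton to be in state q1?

Yes

Start in {q1}.
Read 'c': q1→{q4, q5, q7}; now {q4, q5, q7}.
Read 'c': q4→{q1, q2, q6, q7}, q5→{q6}, q7→{q1}; now {q1, q2, q6, q7}.
State q1 is in {q1, q2, q6, q7}.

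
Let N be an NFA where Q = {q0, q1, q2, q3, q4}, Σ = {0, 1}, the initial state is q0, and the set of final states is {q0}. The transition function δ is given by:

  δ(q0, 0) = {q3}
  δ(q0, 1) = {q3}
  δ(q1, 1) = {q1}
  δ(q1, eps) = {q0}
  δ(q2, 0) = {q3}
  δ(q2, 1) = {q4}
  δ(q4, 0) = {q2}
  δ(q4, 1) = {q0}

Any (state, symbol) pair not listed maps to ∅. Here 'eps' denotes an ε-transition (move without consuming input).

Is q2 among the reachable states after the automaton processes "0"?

Start in {q0}.
Read '0': {q0} → {q3}.
State q2 is not in {q3}.

No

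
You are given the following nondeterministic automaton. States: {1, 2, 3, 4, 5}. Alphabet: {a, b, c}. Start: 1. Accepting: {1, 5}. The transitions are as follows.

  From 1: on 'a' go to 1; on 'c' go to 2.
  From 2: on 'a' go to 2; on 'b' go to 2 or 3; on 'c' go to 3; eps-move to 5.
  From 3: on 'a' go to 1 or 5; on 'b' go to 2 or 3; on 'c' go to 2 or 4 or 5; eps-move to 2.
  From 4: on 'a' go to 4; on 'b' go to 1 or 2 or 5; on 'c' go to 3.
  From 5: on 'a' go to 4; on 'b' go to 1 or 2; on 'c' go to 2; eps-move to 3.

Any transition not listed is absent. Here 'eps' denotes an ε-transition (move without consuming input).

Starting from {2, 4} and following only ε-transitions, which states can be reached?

{2, 3, 4, 5}

Begin with {2, 4}.
ε-move 2 → 5; add 5.
ε-move 5 → 3; add 3.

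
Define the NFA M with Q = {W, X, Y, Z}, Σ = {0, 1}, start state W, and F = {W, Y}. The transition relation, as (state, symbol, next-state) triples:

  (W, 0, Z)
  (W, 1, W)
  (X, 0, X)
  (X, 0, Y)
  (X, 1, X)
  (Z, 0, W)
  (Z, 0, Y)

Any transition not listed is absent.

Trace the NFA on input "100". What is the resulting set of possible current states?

Start in {W}.
Read '1': W→{W}; now {W}.
Read '0': W→{Z}; now {Z}.
Read '0': Z→{W, Y}; now {W, Y}.

{W, Y}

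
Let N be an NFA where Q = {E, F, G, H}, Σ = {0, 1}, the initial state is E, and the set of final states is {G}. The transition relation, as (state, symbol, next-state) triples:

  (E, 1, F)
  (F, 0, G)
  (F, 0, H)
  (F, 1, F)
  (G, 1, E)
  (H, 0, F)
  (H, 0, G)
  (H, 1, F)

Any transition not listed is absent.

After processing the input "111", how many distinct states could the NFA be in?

Start in {E}.
Read '1': E→{F}; now {F}.
Read '1': F→{F}; now {F}.
Read '1': F→{F}; now {F}.
That set has 1 state.

1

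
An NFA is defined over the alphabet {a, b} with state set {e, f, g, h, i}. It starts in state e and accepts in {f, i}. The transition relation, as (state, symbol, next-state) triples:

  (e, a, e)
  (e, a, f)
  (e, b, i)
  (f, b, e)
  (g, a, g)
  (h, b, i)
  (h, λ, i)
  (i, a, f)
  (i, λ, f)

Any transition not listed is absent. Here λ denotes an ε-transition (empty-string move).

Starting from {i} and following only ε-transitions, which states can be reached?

Begin with {i}.
ε-move i → f; add f.

{f, i}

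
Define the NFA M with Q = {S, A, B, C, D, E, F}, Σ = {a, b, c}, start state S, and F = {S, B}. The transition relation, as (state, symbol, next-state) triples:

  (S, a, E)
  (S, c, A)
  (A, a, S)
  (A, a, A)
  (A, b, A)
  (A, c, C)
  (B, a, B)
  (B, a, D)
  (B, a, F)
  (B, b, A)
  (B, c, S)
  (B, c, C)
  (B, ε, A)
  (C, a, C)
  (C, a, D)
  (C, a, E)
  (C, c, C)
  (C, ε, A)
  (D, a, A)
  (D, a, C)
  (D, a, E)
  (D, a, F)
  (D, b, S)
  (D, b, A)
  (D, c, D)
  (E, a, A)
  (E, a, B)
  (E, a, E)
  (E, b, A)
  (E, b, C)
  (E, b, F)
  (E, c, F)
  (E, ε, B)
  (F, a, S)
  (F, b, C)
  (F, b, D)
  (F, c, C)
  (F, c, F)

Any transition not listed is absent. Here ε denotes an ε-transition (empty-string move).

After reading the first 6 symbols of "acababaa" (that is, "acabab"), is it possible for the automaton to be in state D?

Start in {S}.
Read 'a': {S} → {A, B, E}.
Read 'c': {A, B, E} → {S, A, C, F}.
Read 'a': {S, A, C, F} → {S, A, B, C, D, E}.
Read 'b': {S, A, B, C, D, E} → {S, A, C, F}.
Read 'a': {S, A, C, F} → {S, A, B, C, D, E}.
Read 'b': {S, A, B, C, D, E} → {S, A, C, F}.
State D is not in {S, A, C, F}.

No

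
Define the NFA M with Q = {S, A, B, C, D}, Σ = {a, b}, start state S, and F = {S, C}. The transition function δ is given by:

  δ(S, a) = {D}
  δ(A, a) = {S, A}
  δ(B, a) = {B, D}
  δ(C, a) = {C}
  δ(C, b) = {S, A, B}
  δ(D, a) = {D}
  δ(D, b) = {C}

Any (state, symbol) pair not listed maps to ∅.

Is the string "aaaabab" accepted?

Start in {S}.
Read 'a': {S} → {D}.
Read 'a': {D} → {D}.
Read 'a': {D} → {D}.
Read 'a': {D} → {D}.
Read 'b': {D} → {C}.
Read 'a': {C} → {C}.
Read 'b': {C} → {S, A, B}.
The final set {S, A, B} contains the accepting state S.

Yes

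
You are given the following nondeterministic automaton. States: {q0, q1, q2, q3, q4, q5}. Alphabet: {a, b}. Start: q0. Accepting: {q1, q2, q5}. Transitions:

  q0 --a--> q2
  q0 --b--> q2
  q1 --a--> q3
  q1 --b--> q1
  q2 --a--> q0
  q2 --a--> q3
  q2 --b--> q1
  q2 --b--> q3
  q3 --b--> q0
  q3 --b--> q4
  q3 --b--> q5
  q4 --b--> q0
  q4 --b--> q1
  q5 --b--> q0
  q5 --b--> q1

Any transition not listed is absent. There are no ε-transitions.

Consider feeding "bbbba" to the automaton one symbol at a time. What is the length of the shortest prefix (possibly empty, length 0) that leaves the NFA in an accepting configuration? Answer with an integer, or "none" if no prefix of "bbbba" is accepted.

1

Start in {q0}.
Read 'b': q0→{q2}; now {q2}.
None of the earlier sets intersect F, but {q2} does.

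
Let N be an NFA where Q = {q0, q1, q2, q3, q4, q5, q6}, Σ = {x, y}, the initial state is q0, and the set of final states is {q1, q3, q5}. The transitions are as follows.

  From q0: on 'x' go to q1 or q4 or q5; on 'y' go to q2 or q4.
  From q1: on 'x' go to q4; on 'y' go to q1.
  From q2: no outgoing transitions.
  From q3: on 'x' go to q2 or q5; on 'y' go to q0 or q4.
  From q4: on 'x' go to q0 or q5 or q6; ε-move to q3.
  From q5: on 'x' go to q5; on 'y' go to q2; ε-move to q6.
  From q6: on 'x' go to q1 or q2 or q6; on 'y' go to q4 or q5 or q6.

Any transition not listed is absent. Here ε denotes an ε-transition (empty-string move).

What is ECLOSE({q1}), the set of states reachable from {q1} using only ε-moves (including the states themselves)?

Begin with {q1}.
No ε-moves leave this set, so the closure equals the set itself.

{q1}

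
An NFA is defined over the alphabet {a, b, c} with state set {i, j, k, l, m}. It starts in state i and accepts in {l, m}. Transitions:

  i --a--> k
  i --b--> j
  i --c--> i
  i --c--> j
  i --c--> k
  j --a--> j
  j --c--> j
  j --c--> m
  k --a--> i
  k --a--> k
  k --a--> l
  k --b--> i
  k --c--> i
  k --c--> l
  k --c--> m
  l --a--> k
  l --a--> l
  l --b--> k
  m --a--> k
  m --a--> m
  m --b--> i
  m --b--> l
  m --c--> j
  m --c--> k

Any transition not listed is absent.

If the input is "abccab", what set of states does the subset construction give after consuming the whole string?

Start in {i}.
Read 'a': i→{k}; now {k}.
Read 'b': k→{i}; now {i}.
Read 'c': i→{i, j, k}; now {i, j, k}.
Read 'c': i→{i, j, k}, j→{j, m}, k→{i, l, m}; now {i, j, k, l, m}.
Read 'a': i→{k}, j→{j}, k→{i, k, l}, l→{k, l}, m→{k, m}; now {i, j, k, l, m}.
Read 'b': i→{j}, j→∅, k→{i}, l→{k}, m→{i, l}; now {i, j, k, l}.

{i, j, k, l}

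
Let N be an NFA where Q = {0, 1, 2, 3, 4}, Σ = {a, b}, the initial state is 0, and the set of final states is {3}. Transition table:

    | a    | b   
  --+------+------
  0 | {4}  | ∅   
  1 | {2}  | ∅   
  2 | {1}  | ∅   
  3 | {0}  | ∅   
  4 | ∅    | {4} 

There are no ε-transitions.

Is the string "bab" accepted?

Start in {0}.
Read 'b': 0→∅; now ∅.
The set is empty and remains empty for the remaining 2 symbols.
The final set ∅ contains no accepting state.

No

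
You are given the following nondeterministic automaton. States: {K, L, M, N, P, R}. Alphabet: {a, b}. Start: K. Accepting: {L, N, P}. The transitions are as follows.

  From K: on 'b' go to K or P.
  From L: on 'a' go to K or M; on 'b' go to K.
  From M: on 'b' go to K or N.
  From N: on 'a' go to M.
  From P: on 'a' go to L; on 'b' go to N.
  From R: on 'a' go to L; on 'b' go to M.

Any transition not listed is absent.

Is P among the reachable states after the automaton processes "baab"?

Start in {K}.
Read 'b': K→{K, P}; now {K, P}.
Read 'a': K→∅, P→{L}; now {L}.
Read 'a': L→{K, M}; now {K, M}.
Read 'b': K→{K, P}, M→{K, N}; now {K, N, P}.
State P is in {K, N, P}.

Yes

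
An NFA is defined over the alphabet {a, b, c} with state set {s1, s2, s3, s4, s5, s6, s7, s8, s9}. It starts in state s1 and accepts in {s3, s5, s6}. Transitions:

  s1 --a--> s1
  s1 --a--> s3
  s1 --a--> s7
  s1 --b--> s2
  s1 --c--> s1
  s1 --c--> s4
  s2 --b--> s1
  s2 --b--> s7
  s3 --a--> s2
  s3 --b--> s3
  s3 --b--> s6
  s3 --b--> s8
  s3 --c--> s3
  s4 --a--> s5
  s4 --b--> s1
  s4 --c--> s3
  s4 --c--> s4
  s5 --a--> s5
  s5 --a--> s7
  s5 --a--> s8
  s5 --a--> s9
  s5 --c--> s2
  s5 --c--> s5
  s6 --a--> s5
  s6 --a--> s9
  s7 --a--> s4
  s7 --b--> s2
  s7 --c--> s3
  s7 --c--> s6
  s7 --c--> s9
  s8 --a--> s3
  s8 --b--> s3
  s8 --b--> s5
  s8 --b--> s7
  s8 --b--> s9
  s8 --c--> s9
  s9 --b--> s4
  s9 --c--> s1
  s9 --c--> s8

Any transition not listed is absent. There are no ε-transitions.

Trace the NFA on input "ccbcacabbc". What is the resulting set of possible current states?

Start in {s1}.
Read 'c': s1→{s1, s4}; now {s1, s4}.
Read 'c': s1→{s1, s4}, s4→{s3, s4}; now {s1, s3, s4}.
Read 'b': s1→{s2}, s3→{s3, s6, s8}, s4→{s1}; now {s1, s2, s3, s6, s8}.
Read 'c': s1→{s1, s4}, s2→∅, s3→{s3}, s6→∅, s8→{s9}; now {s1, s3, s4, s9}.
Read 'a': s1→{s1, s3, s7}, s3→{s2}, s4→{s5}, s9→∅; now {s1, s2, s3, s5, s7}.
Read 'c': s1→{s1, s4}, s2→∅, s3→{s3}, s5→{s2, s5}, s7→{s3, s6, s9}; now {s1, s2, s3, s4, s5, s6, s9}.
Read 'a': s1→{s1, s3, s7}, s2→∅, s3→{s2}, s4→{s5}, s5→{s5, s7, s8, s9}, s6→{s5, s9}, s9→∅; now {s1, s2, s3, s5, s7, s8, s9}.
Read 'b': s1→{s2}, s2→{s1, s7}, s3→{s3, s6, s8}, s5→∅, s7→{s2}, s8→{s3, s5, s7, s9}, s9→{s4}; now {s1, s2, s3, s4, s5, s6, s7, s8, s9}.
Read 'b': s1→{s2}, s2→{s1, s7}, s3→{s3, s6, s8}, s4→{s1}, s5→∅, s6→∅, s7→{s2}, s8→{s3, s5, s7, s9}, s9→{s4}; now {s1, s2, s3, s4, s5, s6, s7, s8, s9}.
Read 'c': s1→{s1, s4}, s2→∅, s3→{s3}, s4→{s3, s4}, s5→{s2, s5}, s6→∅, s7→{s3, s6, s9}, s8→{s9}, s9→{s1, s8}; now {s1, s2, s3, s4, s5, s6, s8, s9}.

{s1, s2, s3, s4, s5, s6, s8, s9}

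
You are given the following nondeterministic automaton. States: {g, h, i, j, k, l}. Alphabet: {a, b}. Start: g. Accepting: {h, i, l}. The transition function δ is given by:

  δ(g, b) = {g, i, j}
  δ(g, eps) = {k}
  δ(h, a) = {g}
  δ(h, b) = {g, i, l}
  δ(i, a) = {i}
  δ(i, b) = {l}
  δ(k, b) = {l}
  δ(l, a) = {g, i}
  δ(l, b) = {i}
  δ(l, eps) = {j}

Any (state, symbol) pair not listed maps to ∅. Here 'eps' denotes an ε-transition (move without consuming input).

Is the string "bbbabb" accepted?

Yes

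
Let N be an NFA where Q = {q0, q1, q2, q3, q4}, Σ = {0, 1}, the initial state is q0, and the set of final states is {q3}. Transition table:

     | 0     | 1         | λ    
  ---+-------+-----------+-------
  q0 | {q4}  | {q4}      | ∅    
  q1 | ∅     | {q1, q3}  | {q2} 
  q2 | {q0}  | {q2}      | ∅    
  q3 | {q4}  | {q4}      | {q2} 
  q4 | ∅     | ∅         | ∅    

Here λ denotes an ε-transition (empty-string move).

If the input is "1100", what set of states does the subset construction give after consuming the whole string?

∅

Start in {q0}.
Read '1': q0→{q4}; now {q4}.
Read '1': q4→∅; now ∅.
The set is empty and remains empty for the remaining 2 symbols.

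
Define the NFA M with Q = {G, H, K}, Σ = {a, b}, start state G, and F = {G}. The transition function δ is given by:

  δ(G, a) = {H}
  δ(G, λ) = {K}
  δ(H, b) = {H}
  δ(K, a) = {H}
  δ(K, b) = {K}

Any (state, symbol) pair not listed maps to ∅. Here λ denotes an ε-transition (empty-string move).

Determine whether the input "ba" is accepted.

No

Start: ε-closure({G}) = {G, K}.
Read 'b': G→∅, K→{K}; now {K}.
Read 'a': K→{H}; now {H}.
The final set {H} contains no accepting state.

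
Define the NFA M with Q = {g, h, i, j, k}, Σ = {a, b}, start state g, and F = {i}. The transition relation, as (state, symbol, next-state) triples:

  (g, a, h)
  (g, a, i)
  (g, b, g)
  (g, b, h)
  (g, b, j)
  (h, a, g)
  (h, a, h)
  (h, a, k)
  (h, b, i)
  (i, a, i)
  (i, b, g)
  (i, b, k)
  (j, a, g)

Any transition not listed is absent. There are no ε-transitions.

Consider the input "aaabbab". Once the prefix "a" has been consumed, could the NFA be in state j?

No

Start in {g}.
Read 'a': g→{h, i}; now {h, i}.
State j is not in {h, i}.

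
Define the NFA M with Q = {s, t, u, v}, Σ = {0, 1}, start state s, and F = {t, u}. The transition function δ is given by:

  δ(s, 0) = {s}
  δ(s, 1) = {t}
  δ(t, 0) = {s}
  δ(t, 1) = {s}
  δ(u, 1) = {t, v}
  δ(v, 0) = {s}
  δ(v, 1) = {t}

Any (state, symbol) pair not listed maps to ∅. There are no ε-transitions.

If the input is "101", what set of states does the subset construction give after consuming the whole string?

Start in {s}.
Read '1': s→{t}; now {t}.
Read '0': t→{s}; now {s}.
Read '1': s→{t}; now {t}.

{t}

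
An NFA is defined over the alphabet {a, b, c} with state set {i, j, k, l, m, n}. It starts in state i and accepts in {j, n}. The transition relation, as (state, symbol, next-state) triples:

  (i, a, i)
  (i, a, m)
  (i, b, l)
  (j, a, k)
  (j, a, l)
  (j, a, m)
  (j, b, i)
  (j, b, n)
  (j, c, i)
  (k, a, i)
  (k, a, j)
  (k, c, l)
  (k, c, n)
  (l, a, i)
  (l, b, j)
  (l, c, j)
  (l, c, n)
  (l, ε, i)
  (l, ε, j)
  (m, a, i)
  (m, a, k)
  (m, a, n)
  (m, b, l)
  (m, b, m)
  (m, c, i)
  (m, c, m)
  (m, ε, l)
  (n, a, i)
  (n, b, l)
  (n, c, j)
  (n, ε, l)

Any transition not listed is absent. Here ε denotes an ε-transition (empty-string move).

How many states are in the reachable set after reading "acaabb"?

Start in {i}.
Read 'a': i→{i, m}; union {i, m}; ε-closure = {i, j, l, m}.
Read 'c': i→∅, j→{i}, l→{j, n}, m→{i, m}; union {i, j, m, n}; ε-closure = {i, j, l, m, n}.
Read 'a': i→{i, m}, j→{k, l, m}, l→{i}, m→{i, k, n}, n→{i}; union {i, k, l, m, n}; ε-closure = {i, j, k, l, m, n}.
Read 'a': i→{i, m}, j→{k, l, m}, k→{i, j}, l→{i}, m→{i, k, n}, n→{i}; now {i, j, k, l, m, n}.
Read 'b': i→{l}, j→{i, n}, k→∅, l→{j}, m→{l, m}, n→{l}; now {i, j, l, m, n}.
Read 'b': i→{l}, j→{i, n}, l→{j}, m→{l, m}, n→{l}; now {i, j, l, m, n}.
That set has 5 states.

5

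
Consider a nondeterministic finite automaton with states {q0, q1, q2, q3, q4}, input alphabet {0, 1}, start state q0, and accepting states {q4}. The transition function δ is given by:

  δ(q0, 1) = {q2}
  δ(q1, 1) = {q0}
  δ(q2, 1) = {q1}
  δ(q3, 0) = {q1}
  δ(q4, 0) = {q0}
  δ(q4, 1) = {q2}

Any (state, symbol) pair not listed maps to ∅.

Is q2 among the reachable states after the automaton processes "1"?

Yes

Start in {q0}.
Read '1': q0→{q2}; now {q2}.
State q2 is in {q2}.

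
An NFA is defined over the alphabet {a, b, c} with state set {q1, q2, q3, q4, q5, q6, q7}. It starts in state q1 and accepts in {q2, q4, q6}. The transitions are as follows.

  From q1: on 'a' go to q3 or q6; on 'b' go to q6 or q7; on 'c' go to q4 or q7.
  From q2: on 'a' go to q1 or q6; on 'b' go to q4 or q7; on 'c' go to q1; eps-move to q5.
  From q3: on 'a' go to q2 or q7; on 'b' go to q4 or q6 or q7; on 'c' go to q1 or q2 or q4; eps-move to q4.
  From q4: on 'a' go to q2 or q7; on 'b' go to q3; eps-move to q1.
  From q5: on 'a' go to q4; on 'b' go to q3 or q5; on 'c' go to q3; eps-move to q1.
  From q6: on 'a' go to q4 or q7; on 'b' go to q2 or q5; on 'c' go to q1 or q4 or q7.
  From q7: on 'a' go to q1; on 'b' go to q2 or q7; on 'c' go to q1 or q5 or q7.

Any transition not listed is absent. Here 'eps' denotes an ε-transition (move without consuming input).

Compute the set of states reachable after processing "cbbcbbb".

Start in {q1}.
Read 'c': q1→{q4, q7}; union {q4, q7}; ε-closure = {q1, q4, q7}.
Read 'b': q1→{q6, q7}, q4→{q3}, q7→{q2, q7}; union {q2, q3, q6, q7}; ε-closure = {q1, q2, q3, q4, q5, q6, q7}.
Read 'b': q1→{q6, q7}, q2→{q4, q7}, q3→{q4, q6, q7}, q4→{q3}, q5→{q3, q5}, q6→{q2, q5}, q7→{q2, q7}; union {q2, q3, q4, q5, q6, q7}; ε-closure = {q1, q2, q3, q4, q5, q6, q7}.
Read 'c': q1→{q4, q7}, q2→{q1}, q3→{q1, q2, q4}, q4→∅, q5→{q3}, q6→{q1, q4, q7}, q7→{q1, q5, q7}; now {q1, q2, q3, q4, q5, q7}.
Read 'b': q1→{q6, q7}, q2→{q4, q7}, q3→{q4, q6, q7}, q4→{q3}, q5→{q3, q5}, q7→{q2, q7}; union {q2, q3, q4, q5, q6, q7}; ε-closure = {q1, q2, q3, q4, q5, q6, q7}.
Read 'b': q1→{q6, q7}, q2→{q4, q7}, q3→{q4, q6, q7}, q4→{q3}, q5→{q3, q5}, q6→{q2, q5}, q7→{q2, q7}; union {q2, q3, q4, q5, q6, q7}; ε-closure = {q1, q2, q3, q4, q5, q6, q7}.
Read 'b': q1→{q6, q7}, q2→{q4, q7}, q3→{q4, q6, q7}, q4→{q3}, q5→{q3, q5}, q6→{q2, q5}, q7→{q2, q7}; union {q2, q3, q4, q5, q6, q7}; ε-closure = {q1, q2, q3, q4, q5, q6, q7}.

{q1, q2, q3, q4, q5, q6, q7}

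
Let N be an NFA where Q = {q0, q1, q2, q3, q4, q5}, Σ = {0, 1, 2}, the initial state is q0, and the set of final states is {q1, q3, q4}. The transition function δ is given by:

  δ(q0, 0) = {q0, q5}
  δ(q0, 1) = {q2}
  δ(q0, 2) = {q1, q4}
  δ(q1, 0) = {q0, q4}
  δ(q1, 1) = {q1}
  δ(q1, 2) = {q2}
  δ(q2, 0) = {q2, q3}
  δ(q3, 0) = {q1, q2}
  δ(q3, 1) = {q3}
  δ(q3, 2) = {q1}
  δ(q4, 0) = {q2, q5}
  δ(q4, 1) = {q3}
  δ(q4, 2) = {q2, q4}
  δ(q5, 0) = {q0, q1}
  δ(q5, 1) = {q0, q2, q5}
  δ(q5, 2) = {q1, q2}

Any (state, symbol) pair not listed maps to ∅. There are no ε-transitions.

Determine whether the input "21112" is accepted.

Yes

Start in {q0}.
Read '2': {q0} → {q1, q4}.
Read '1': {q1, q4} → {q1, q3}.
Read '1': {q1, q3} → {q1, q3}.
Read '1': {q1, q3} → {q1, q3}.
Read '2': {q1, q3} → {q1, q2}.
The final set {q1, q2} contains the accepting state q1.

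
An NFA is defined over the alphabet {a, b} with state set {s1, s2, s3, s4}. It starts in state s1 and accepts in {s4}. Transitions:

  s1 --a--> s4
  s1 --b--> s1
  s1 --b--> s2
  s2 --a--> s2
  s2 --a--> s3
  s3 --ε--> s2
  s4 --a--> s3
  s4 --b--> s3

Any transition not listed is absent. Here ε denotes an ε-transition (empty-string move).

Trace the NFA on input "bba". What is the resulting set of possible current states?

{s2, s3, s4}

Start in {s1}.
Read 'b': {s1} → {s1, s2}.
Read 'b': {s1, s2} → {s1, s2}.
Read 'a': {s1, s2} → {s2, s3, s4}.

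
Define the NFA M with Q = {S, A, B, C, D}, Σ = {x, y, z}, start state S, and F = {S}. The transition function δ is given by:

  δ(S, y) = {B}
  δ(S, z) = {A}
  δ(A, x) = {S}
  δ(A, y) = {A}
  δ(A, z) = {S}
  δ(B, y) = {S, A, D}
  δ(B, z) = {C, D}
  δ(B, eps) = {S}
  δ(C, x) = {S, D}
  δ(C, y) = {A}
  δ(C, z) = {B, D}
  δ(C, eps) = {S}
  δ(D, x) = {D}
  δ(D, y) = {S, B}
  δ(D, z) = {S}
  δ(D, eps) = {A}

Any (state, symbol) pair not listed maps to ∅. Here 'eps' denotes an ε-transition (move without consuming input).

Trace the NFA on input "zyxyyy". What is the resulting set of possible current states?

{S, A, B, D}

Start in {S}.
Read 'z': S→{A}; now {A}.
Read 'y': A→{A}; now {A}.
Read 'x': A→{S}; now {S}.
Read 'y': S→{B}; union {B}; ε-closure = {S, B}.
Read 'y': S→{B}, B→{S, A, D}; now {S, A, B, D}.
Read 'y': S→{B}, A→{A}, B→{S, A, D}, D→{S, B}; now {S, A, B, D}.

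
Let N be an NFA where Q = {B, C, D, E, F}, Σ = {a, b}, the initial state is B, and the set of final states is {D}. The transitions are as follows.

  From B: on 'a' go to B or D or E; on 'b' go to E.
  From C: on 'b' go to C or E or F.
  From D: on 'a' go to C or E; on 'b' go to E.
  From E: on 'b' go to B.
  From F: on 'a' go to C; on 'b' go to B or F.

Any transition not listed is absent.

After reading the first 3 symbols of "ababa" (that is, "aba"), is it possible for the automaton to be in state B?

Start in {B}.
Read 'a': {B} → {B, D, E}.
Read 'b': {B, D, E} → {B, E}.
Read 'a': {B, E} → {B, D, E}.
State B is in {B, D, E}.

Yes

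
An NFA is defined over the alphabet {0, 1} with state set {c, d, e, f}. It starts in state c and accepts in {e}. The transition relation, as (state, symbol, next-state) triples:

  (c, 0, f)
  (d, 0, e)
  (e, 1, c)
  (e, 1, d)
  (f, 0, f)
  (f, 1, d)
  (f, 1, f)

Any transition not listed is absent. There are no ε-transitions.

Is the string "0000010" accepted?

Yes

Start in {c}.
Read '0': c→{f}; now {f}.
Read '0': f→{f}; now {f}.
Read '0': f→{f}; now {f}.
Read '0': f→{f}; now {f}.
Read '0': f→{f}; now {f}.
Read '1': f→{d, f}; now {d, f}.
Read '0': d→{e}, f→{f}; now {e, f}.
The final set {e, f} contains the accepting state e.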